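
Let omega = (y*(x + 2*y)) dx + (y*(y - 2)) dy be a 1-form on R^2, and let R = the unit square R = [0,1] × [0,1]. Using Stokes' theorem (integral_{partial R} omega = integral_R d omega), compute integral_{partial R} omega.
integral_(partial R) omega = -5/2

Stokes: integral_partial_R omega = integral_R d omega with d omega = (∂Q/∂x - ∂P/∂y) dx ∧ dy.
  ∂Q/∂x = 0
  ∂P/∂y = x + 4*y
  integrand = ∂Q/∂x - ∂P/∂y = -x - 4*y.
Integrating over R: integral_0^1 integral_0^1 (-x - 4*y) dx dy = -5/2.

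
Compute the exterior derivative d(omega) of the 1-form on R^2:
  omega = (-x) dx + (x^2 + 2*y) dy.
d(omega) = (2*x) dx ∧ dy

For a 1-form omega = sum_i f_i dx_i, the exterior derivative is
  d(omega) = sum_{i < j} (∂f_j/∂x_i - ∂f_i/∂x_j) dx_i ∧ dx_j.
  coefficient of dx ∧ dy: ∂f_2/∂x - ∂f_1/∂y = ∂(x^2 + 2*y)/∂x - ∂(-x)/∂y = 2*x
Assembling: d(omega) = (2*x) dx ∧ dy.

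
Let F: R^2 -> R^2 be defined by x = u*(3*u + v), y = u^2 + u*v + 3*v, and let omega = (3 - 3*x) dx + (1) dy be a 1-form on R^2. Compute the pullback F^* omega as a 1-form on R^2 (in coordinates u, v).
F^* omega = (-54*u^3 - 27*u^2*v - 3*u*v^2 + 20*u + 4*v) du + (-9*u^3 - 3*u^2*v + 4*u + 3) dv

Using F^*(f dg) = (f ∘ F) d(g ∘ F), substitute each coordinate x_i by F_i(u, v) in f_i, and replace dx_i by d F_i = (∂F_i/∂u) du + (∂F_i/∂v) dv.
  For the x component: f_1(F) = -9*u^2 - 3*u*v + 3; d F_1 = (6*u + v) du + (u) dv
  For the y component: f_2(F) = 1; d F_2 = (2*u + v) du + (u + 3) dv
Combining and collecting du, dv coefficients:
  coeff of du: -54*u^3 - 27*u^2*v - 3*u*v^2 + 20*u + 4*v
  coeff of dv: -9*u^3 - 3*u^2*v + 4*u + 3
F^* omega = (-54*u^3 - 27*u^2*v - 3*u*v^2 + 20*u + 4*v) du + (-9*u^3 - 3*u^2*v + 4*u + 3) dv.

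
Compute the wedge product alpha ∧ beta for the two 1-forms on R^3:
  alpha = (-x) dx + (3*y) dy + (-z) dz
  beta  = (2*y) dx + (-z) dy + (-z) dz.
alpha ∧ beta = (x*z - 6*y^2) dx ∧ dy + (z*(x + 2*y)) dx ∧ dz + (-z*(3*y + z)) dy ∧ dz

Distribute the wedge, using dx_i ∧ dx_j = -dx_j ∧ dx_i and dx_i ∧ dx_i = 0. For each pair (i, j) with i < j, the coefficient of dx_i ∧ dx_j in alpha ∧ beta is (alpha_i * beta_j - alpha_j * beta_i). Collecting: alpha ∧ beta = (x*z - 6*y^2) dx ∧ dy + (z*(x + 2*y)) dx ∧ dz + (-z*(3*y + z)) dy ∧ dz.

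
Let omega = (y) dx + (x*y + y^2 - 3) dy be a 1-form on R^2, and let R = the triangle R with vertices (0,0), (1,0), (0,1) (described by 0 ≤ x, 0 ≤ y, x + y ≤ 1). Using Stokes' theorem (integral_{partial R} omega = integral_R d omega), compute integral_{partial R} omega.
integral_(partial R) omega = -1/3

Stokes: integral_partial_R omega = integral_R d omega with d omega = (∂Q/∂x - ∂P/∂y) dx ∧ dy.
  ∂Q/∂x = y
  ∂P/∂y = 1
  integrand = ∂Q/∂x - ∂P/∂y = y - 1.
Integrating over R: integral_0^1 integral_0^{1-x} (y - 1) dy dx = -1/3.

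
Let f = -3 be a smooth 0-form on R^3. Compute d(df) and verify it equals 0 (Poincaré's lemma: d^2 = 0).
d(df) = 0

Step 1: df = sum_i (∂f/∂x_i) dx_i = (0) dx + (0) dy + (0) dz.
Step 2: Apply d again. Using the 1-form formula, the coefficient of dx ∧ dy in d(df) is ∂^2 f/∂x ∂y - ∂^2 f/∂y ∂x = (0) - (0) = 0 (equality of mixed partials for smooth f).
Similarly for dx ∧ dz and dy ∧ dz — all coefficients vanish. So d(df) = 0.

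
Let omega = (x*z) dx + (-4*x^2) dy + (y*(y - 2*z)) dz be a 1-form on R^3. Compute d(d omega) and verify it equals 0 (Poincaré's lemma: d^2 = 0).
d(d omega) = 0

Step 1: d omega = sum_{i<j} (∂f_j/∂x_i - ∂f_i/∂x_j) dx_i ∧ dx_j:
  coeff of dx ∧ dy: -8*x
  coeff of dx ∧ dz: -x
  coeff of dy ∧ dz: 2*y - 2*z
Step 2: Apply d again to each 2-form coefficient. The only possible 3-form in R^3 is dx ∧ dy ∧ dz, with coefficient
  ∂(coeff of dy∧dz)/∂x - ∂(coeff of dx∧dz)/∂y + ∂(coeff of dx∧dy)/∂z
  = ∂/∂x (2*y - 2*z) - ∂/∂y (-x) + ∂/∂z (-8*x).
Each of these terms simplifies to sums of mixed partials that cancel in pairs. The result is 0 (by equality of mixed partials for smooth functions — Schwarz / Clairaut).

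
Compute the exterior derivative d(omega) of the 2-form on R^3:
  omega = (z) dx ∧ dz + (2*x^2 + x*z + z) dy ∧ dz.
d(omega) = (4*x + z) dx ∧ dy ∧ dz

For a 2-form omega = sum_{i<j} g_{ij} dx_i ∧ dx_j, the exterior derivative is
  d(omega) = sum_{i<j} d(g_{ij}) ∧ dx_i ∧ dx_j = sum_{i<j, k} (∂g_{ij}/∂x_k) dx_k ∧ dx_i ∧ dx_j.
Expand each term, using dx_k ∧ dx_i ∧ dx_j = sgn(permutation) dx_{(a)} ∧ dx_{(b)} ∧ dx_{(c)} with (a < b < c) sorted:
  d(2*x^2 + x*z + z) includes (∂/∂x)(2*x^2 + x*z + z) dx = (4*x + z) dx, which multiplied by dy ∧ dz gives (4*x + z) dx ∧ dy ∧ dz
Collecting like 3-forms: d(omega) = (4*x + z) dx ∧ dy ∧ dz.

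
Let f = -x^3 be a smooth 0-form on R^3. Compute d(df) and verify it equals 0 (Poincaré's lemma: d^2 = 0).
d(df) = 0

Step 1: df = sum_i (∂f/∂x_i) dx_i = (-3*x^2) dx + (0) dy + (0) dz.
Step 2: Apply d again. Using the 1-form formula, the coefficient of dx ∧ dy in d(df) is ∂^2 f/∂x ∂y - ∂^2 f/∂y ∂x = (0) - (0) = 0 (equality of mixed partials for smooth f).
Similarly for dx ∧ dz and dy ∧ dz — all coefficients vanish. So d(df) = 0.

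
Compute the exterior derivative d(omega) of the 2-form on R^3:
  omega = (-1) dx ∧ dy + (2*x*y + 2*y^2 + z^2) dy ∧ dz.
d(omega) = (2*y) dx ∧ dy ∧ dz

For a 2-form omega = sum_{i<j} g_{ij} dx_i ∧ dx_j, the exterior derivative is
  d(omega) = sum_{i<j} d(g_{ij}) ∧ dx_i ∧ dx_j = sum_{i<j, k} (∂g_{ij}/∂x_k) dx_k ∧ dx_i ∧ dx_j.
Expand each term, using dx_k ∧ dx_i ∧ dx_j = sgn(permutation) dx_{(a)} ∧ dx_{(b)} ∧ dx_{(c)} with (a < b < c) sorted:
  d(2*x*y + 2*y^2 + z^2) includes (∂/∂x)(2*x*y + 2*y^2 + z^2) dx = (2*y) dx, which multiplied by dy ∧ dz gives (2*y) dx ∧ dy ∧ dz
Collecting like 3-forms: d(omega) = (2*y) dx ∧ dy ∧ dz.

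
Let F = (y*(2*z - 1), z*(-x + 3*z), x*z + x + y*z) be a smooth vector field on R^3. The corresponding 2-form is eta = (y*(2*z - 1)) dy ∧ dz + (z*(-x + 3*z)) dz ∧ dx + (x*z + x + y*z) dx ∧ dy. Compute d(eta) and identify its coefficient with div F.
d(eta) = (x + y) dx ∧ dy ∧ dz; div F = x + y

For a 2-form in R^3 of the form above, applying d gives a 3-form with coefficient ∂P/∂x + ∂Q/∂y + ∂R/∂z:
  ∂P/∂x = 0
  ∂Q/∂y = 0
  ∂R/∂z = x + y
Sum = x + y, which is exactly div F.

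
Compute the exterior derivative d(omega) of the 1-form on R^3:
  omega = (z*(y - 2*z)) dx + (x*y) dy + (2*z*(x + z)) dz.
d(omega) = (y - z) dx ∧ dy + (-y + 6*z) dx ∧ dz

For a 1-form omega = sum_i f_i dx_i, the exterior derivative is
  d(omega) = sum_{i < j} (∂f_j/∂x_i - ∂f_i/∂x_j) dx_i ∧ dx_j.
  coefficient of dx ∧ dy: ∂f_2/∂x - ∂f_1/∂y = ∂(x*y)/∂x - ∂(z*(y - 2*z))/∂y = y - z
  coefficient of dx ∧ dz: ∂f_3/∂x - ∂f_1/∂z = ∂(2*z*(x + z))/∂x - ∂(z*(y - 2*z))/∂z = -y + 6*z
Assembling: d(omega) = (y - z) dx ∧ dy + (-y + 6*z) dx ∧ dz.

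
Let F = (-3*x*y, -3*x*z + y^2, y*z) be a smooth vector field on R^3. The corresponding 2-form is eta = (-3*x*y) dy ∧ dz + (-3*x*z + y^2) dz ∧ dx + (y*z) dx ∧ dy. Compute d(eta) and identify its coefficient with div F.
d(eta) = (0) dx ∧ dy ∧ dz; div F = 0

For a 2-form in R^3 of the form above, applying d gives a 3-form with coefficient ∂P/∂x + ∂Q/∂y + ∂R/∂z:
  ∂P/∂x = -3*y
  ∂Q/∂y = 2*y
  ∂R/∂z = y
Sum = 0, which is exactly div F.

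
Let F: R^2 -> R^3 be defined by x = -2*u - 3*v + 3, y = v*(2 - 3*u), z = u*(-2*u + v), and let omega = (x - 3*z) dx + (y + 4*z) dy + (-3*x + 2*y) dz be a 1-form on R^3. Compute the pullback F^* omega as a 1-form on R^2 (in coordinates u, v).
F^* omega = (48*u^2*v - 36*u^2 - 9*u*v^2 - 40*u*v + 40*u + 7*v^2 - 3*v - 6) du + (24*u^3 - 9*u^2*v - 28*u^2 + 18*u*v - 3*u + 13*v - 9) dv

Using F^*(f dg) = (f ∘ F) d(g ∘ F), substitute each coordinate x_i by F_i(u, v) in f_i, and replace dx_i by d F_i = (∂F_i/∂u) du + (∂F_i/∂v) dv.
  For the x component: f_1(F) = 6*u^2 - 3*u*v - 2*u - 3*v + 3; d F_1 = (-2) du + (-3) dv
  For the y component: f_2(F) = -8*u^2 + u*v + 2*v; d F_2 = (-3*v) du + (2 - 3*u) dv
  For the z component: f_3(F) = -6*u*v + 6*u + 13*v - 9; d F_3 = (-4*u + v) du + (u) dv
Combining and collecting du, dv coefficients:
  coeff of du: 48*u^2*v - 36*u^2 - 9*u*v^2 - 40*u*v + 40*u + 7*v^2 - 3*v - 6
  coeff of dv: 24*u^3 - 9*u^2*v - 28*u^2 + 18*u*v - 3*u + 13*v - 9
F^* omega = (48*u^2*v - 36*u^2 - 9*u*v^2 - 40*u*v + 40*u + 7*v^2 - 3*v - 6) du + (24*u^3 - 9*u^2*v - 28*u^2 + 18*u*v - 3*u + 13*v - 9) dv.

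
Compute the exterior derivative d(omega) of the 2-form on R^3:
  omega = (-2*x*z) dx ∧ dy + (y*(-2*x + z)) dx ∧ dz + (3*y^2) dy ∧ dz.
d(omega) = (-z) dx ∧ dy ∧ dz

For a 2-form omega = sum_{i<j} g_{ij} dx_i ∧ dx_j, the exterior derivative is
  d(omega) = sum_{i<j} d(g_{ij}) ∧ dx_i ∧ dx_j = sum_{i<j, k} (∂g_{ij}/∂x_k) dx_k ∧ dx_i ∧ dx_j.
Expand each term, using dx_k ∧ dx_i ∧ dx_j = sgn(permutation) dx_{(a)} ∧ dx_{(b)} ∧ dx_{(c)} with (a < b < c) sorted:
  d(-2*x*z) includes (∂/∂z)(-2*x*z) dz = (-2*x) dz, which multiplied by dx ∧ dy gives (-2*x) dx ∧ dy ∧ dz
  d(y*(-2*x + z)) includes (∂/∂y)(y*(-2*x + z)) dy = (-2*x + z) dy, which multiplied by dx ∧ dz gives (2*x - z) dx ∧ dy ∧ dz
Collecting like 3-forms: d(omega) = (-z) dx ∧ dy ∧ dz.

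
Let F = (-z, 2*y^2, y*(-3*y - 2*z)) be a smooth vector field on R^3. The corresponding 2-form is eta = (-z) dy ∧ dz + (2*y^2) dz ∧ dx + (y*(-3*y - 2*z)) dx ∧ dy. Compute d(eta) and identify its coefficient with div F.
d(eta) = (2*y) dx ∧ dy ∧ dz; div F = 2*y

For a 2-form in R^3 of the form above, applying d gives a 3-form with coefficient ∂P/∂x + ∂Q/∂y + ∂R/∂z:
  ∂P/∂x = 0
  ∂Q/∂y = 4*y
  ∂R/∂z = -2*y
Sum = 2*y, which is exactly div F.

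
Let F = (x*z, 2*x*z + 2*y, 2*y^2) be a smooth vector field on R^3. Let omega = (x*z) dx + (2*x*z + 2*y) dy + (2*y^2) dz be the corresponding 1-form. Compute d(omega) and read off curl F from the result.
d(omega) = (-2*x + 4*y) dy ∧ dz + (x) dz ∧ dx + (2*z) dx ∧ dy; curl F = (-2*x + 4*y, x, 2*z)

d omega = sum_{i<j} (∂f_j/∂x_i - ∂f_i/∂x_j) dx_i ∧ dx_j. Under the identification (dy ∧ dz, dz ∧ dx, dx ∧ dy) ↔ (e_x, e_y, e_z), the coefficients are exactly the components of curl F. Compute:
  ∂R/∂y - ∂Q/∂z = (4*y) - (2*x) = -2*x + 4*y
  ∂P/∂z - ∂R/∂x = (x) - (0) = x
  ∂Q/∂x - ∂P/∂y = (2*z) - (0) = 2*z.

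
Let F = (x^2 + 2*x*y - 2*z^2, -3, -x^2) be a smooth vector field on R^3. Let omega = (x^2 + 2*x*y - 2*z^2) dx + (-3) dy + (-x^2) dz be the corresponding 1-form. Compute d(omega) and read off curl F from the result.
d(omega) = (0) dy ∧ dz + (2*x - 4*z) dz ∧ dx + (-2*x) dx ∧ dy; curl F = (0, 2*x - 4*z, -2*x)

d omega = sum_{i<j} (∂f_j/∂x_i - ∂f_i/∂x_j) dx_i ∧ dx_j. Under the identification (dy ∧ dz, dz ∧ dx, dx ∧ dy) ↔ (e_x, e_y, e_z), the coefficients are exactly the components of curl F. Compute:
  ∂R/∂y - ∂Q/∂z = (0) - (0) = 0
  ∂P/∂z - ∂R/∂x = (-4*z) - (-2*x) = 2*x - 4*z
  ∂Q/∂x - ∂P/∂y = (0) - (2*x) = -2*x.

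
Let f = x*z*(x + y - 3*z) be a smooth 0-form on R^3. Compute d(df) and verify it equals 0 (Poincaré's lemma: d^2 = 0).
d(df) = 0

Step 1: df = sum_i (∂f/∂x_i) dx_i = (z*(2*x + y - 3*z)) dx + (x*z) dy + (x*(x + y - 6*z)) dz.
Step 2: Apply d again. Using the 1-form formula, the coefficient of dx ∧ dy in d(df) is ∂^2 f/∂x ∂y - ∂^2 f/∂y ∂x = (z) - (z) = 0 (equality of mixed partials for smooth f).
Similarly for dx ∧ dz and dy ∧ dz — all coefficients vanish. So d(df) = 0.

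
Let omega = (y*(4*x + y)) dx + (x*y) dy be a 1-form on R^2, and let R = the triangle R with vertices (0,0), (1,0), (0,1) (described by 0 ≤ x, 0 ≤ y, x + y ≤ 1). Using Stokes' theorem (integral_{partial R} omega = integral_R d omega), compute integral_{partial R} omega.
integral_(partial R) omega = -5/6

Stokes: integral_partial_R omega = integral_R d omega with d omega = (∂Q/∂x - ∂P/∂y) dx ∧ dy.
  ∂Q/∂x = y
  ∂P/∂y = 4*x + 2*y
  integrand = ∂Q/∂x - ∂P/∂y = -4*x - y.
Integrating over R: integral_0^1 integral_0^{1-x} (-4*x - y) dy dx = -5/6.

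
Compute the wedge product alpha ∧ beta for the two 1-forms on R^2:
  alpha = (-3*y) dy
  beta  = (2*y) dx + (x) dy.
alpha ∧ beta = (6*y^2) dx ∧ dy

Distribute the wedge, using dx_i ∧ dx_j = -dx_j ∧ dx_i and dx_i ∧ dx_i = 0. For each pair (i, j) with i < j, the coefficient of dx_i ∧ dx_j in alpha ∧ beta is (alpha_i * beta_j - alpha_j * beta_i). Collecting: alpha ∧ beta = (6*y^2) dx ∧ dy.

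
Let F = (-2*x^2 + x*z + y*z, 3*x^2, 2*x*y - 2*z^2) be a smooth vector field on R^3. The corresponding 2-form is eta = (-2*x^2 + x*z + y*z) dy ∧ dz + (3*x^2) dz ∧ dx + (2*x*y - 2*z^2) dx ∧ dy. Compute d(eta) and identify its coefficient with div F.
d(eta) = (-4*x - 3*z) dx ∧ dy ∧ dz; div F = -4*x - 3*z

For a 2-form in R^3 of the form above, applying d gives a 3-form with coefficient ∂P/∂x + ∂Q/∂y + ∂R/∂z:
  ∂P/∂x = -4*x + z
  ∂Q/∂y = 0
  ∂R/∂z = -4*z
Sum = -4*x - 3*z, which is exactly div F.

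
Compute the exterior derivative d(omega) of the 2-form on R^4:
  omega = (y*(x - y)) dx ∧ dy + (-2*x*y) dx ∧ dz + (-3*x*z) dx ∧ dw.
d(omega) = (2*x) dx ∧ dy ∧ dz + (3*x) dx ∧ dz ∧ dw

For a 2-form omega = sum_{i<j} g_{ij} dx_i ∧ dx_j, the exterior derivative is
  d(omega) = sum_{i<j} d(g_{ij}) ∧ dx_i ∧ dx_j = sum_{i<j, k} (∂g_{ij}/∂x_k) dx_k ∧ dx_i ∧ dx_j.
Expand each term, using dx_k ∧ dx_i ∧ dx_j = sgn(permutation) dx_{(a)} ∧ dx_{(b)} ∧ dx_{(c)} with (a < b < c) sorted:
  d(-2*x*y) includes (∂/∂y)(-2*x*y) dy = (-2*x) dy, which multiplied by dx ∧ dz gives (2*x) dx ∧ dy ∧ dz
  d(-3*x*z) includes (∂/∂z)(-3*x*z) dz = (-3*x) dz, which multiplied by dx ∧ dw gives (3*x) dx ∧ dz ∧ dw
Collecting like 3-forms: d(omega) = (2*x) dx ∧ dy ∧ dz + (3*x) dx ∧ dz ∧ dw.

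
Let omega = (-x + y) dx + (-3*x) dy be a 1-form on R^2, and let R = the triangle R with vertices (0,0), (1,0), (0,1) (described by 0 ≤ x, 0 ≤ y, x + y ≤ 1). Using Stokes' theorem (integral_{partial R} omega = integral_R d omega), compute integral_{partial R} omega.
integral_(partial R) omega = -2

Stokes: integral_partial_R omega = integral_R d omega with d omega = (∂Q/∂x - ∂P/∂y) dx ∧ dy.
  ∂Q/∂x = -3
  ∂P/∂y = 1
  integrand = ∂Q/∂x - ∂P/∂y = -4.
Integrating over R: integral_0^1 integral_0^{1-x} (-4) dy dx = -2.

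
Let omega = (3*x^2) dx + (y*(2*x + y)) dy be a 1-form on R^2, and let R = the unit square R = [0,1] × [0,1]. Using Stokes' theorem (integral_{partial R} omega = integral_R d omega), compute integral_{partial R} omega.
integral_(partial R) omega = 1

Stokes: integral_partial_R omega = integral_R d omega with d omega = (∂Q/∂x - ∂P/∂y) dx ∧ dy.
  ∂Q/∂x = 2*y
  ∂P/∂y = 0
  integrand = ∂Q/∂x - ∂P/∂y = 2*y.
Integrating over R: integral_0^1 integral_0^1 (2*y) dx dy = 1.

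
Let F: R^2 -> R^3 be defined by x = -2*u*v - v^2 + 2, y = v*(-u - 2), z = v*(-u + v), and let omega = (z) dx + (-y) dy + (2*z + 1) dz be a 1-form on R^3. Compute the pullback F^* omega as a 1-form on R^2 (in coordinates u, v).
F^* omega = (v*(3*u*v - 4*v^2 - 2*v - 1)) du + (3*u^2*v - 6*u*v^2 - 4*u*v - u + 2*v^3 - 2*v) dv

Using F^*(f dg) = (f ∘ F) d(g ∘ F), substitute each coordinate x_i by F_i(u, v) in f_i, and replace dx_i by d F_i = (∂F_i/∂u) du + (∂F_i/∂v) dv.
  For the x component: f_1(F) = v*(-u + v); d F_1 = (-2*v) du + (-2*u - 2*v) dv
  For the y component: f_2(F) = v*(u + 2); d F_2 = (-v) du + (-u - 2) dv
  For the z component: f_3(F) = -2*u*v + 2*v^2 + 1; d F_3 = (-v) du + (-u + 2*v) dv
Combining and collecting du, dv coefficients:
  coeff of du: v*(3*u*v - 4*v^2 - 2*v - 1)
  coeff of dv: 3*u^2*v - 6*u*v^2 - 4*u*v - u + 2*v^3 - 2*v
F^* omega = (v*(3*u*v - 4*v^2 - 2*v - 1)) du + (3*u^2*v - 6*u*v^2 - 4*u*v - u + 2*v^3 - 2*v) dv.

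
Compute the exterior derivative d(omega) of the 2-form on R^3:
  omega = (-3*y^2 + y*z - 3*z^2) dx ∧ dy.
d(omega) = (y - 6*z) dx ∧ dy ∧ dz

For a 2-form omega = sum_{i<j} g_{ij} dx_i ∧ dx_j, the exterior derivative is
  d(omega) = sum_{i<j} d(g_{ij}) ∧ dx_i ∧ dx_j = sum_{i<j, k} (∂g_{ij}/∂x_k) dx_k ∧ dx_i ∧ dx_j.
Expand each term, using dx_k ∧ dx_i ∧ dx_j = sgn(permutation) dx_{(a)} ∧ dx_{(b)} ∧ dx_{(c)} with (a < b < c) sorted:
  d(-3*y^2 + y*z - 3*z^2) includes (∂/∂z)(-3*y^2 + y*z - 3*z^2) dz = (y - 6*z) dz, which multiplied by dx ∧ dy gives (y - 6*z) dx ∧ dy ∧ dz
Collecting like 3-forms: d(omega) = (y - 6*z) dx ∧ dy ∧ dz.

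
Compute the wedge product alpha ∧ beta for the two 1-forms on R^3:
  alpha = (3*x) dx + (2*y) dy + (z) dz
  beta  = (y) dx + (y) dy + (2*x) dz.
alpha ∧ beta = (y*(3*x - 2*y)) dx ∧ dy + (6*x^2 - y*z) dx ∧ dz + (y*(4*x - z)) dy ∧ dz

Distribute the wedge, using dx_i ∧ dx_j = -dx_j ∧ dx_i and dx_i ∧ dx_i = 0. For each pair (i, j) with i < j, the coefficient of dx_i ∧ dx_j in alpha ∧ beta is (alpha_i * beta_j - alpha_j * beta_i). Collecting: alpha ∧ beta = (y*(3*x - 2*y)) dx ∧ dy + (6*x^2 - y*z) dx ∧ dz + (y*(4*x - z)) dy ∧ dz.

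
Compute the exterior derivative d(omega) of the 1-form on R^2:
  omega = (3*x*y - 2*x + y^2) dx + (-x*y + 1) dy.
d(omega) = (-3*x - 3*y) dx ∧ dy

For a 1-form omega = sum_i f_i dx_i, the exterior derivative is
  d(omega) = sum_{i < j} (∂f_j/∂x_i - ∂f_i/∂x_j) dx_i ∧ dx_j.
  coefficient of dx ∧ dy: ∂f_2/∂x - ∂f_1/∂y = ∂(-x*y + 1)/∂x - ∂(3*x*y - 2*x + y^2)/∂y = -3*x - 3*y
Assembling: d(omega) = (-3*x - 3*y) dx ∧ dy.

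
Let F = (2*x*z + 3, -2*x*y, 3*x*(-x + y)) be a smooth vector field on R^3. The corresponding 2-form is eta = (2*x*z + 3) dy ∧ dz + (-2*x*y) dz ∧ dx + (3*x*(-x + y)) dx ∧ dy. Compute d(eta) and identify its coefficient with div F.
d(eta) = (-2*x + 2*z) dx ∧ dy ∧ dz; div F = -2*x + 2*z

For a 2-form in R^3 of the form above, applying d gives a 3-form with coefficient ∂P/∂x + ∂Q/∂y + ∂R/∂z:
  ∂P/∂x = 2*z
  ∂Q/∂y = -2*x
  ∂R/∂z = 0
Sum = -2*x + 2*z, which is exactly div F.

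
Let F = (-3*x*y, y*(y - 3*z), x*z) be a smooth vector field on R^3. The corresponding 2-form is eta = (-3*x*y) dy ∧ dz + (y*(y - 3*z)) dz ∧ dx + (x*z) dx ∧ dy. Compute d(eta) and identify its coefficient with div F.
d(eta) = (x - y - 3*z) dx ∧ dy ∧ dz; div F = x - y - 3*z

For a 2-form in R^3 of the form above, applying d gives a 3-form with coefficient ∂P/∂x + ∂Q/∂y + ∂R/∂z:
  ∂P/∂x = -3*y
  ∂Q/∂y = 2*y - 3*z
  ∂R/∂z = x
Sum = x - y - 3*z, which is exactly div F.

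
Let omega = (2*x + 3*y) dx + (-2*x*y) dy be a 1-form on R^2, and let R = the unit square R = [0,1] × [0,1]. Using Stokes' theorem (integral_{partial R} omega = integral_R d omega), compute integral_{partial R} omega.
integral_(partial R) omega = -4

Stokes: integral_partial_R omega = integral_R d omega with d omega = (∂Q/∂x - ∂P/∂y) dx ∧ dy.
  ∂Q/∂x = -2*y
  ∂P/∂y = 3
  integrand = ∂Q/∂x - ∂P/∂y = -2*y - 3.
Integrating over R: integral_0^1 integral_0^1 (-2*y - 3) dx dy = -4.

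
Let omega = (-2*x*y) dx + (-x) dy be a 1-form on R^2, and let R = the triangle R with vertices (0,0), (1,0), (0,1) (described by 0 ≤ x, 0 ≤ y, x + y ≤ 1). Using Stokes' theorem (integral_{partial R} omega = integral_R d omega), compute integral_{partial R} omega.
integral_(partial R) omega = -1/6

Stokes: integral_partial_R omega = integral_R d omega with d omega = (∂Q/∂x - ∂P/∂y) dx ∧ dy.
  ∂Q/∂x = -1
  ∂P/∂y = -2*x
  integrand = ∂Q/∂x - ∂P/∂y = 2*x - 1.
Integrating over R: integral_0^1 integral_0^{1-x} (2*x - 1) dy dx = -1/6.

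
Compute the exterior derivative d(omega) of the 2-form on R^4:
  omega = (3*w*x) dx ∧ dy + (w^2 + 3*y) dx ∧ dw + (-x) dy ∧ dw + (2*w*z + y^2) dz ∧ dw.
d(omega) = (3*x - 4) dx ∧ dy ∧ dw + (2*y) dy ∧ dz ∧ dw

For a 2-form omega = sum_{i<j} g_{ij} dx_i ∧ dx_j, the exterior derivative is
  d(omega) = sum_{i<j} d(g_{ij}) ∧ dx_i ∧ dx_j = sum_{i<j, k} (∂g_{ij}/∂x_k) dx_k ∧ dx_i ∧ dx_j.
Expand each term, using dx_k ∧ dx_i ∧ dx_j = sgn(permutation) dx_{(a)} ∧ dx_{(b)} ∧ dx_{(c)} with (a < b < c) sorted:
  d(3*w*x) includes (∂/∂w)(3*w*x) dw = (3*x) dw, which multiplied by dx ∧ dy gives (3*x) dx ∧ dy ∧ dw
  d(w^2 + 3*y) includes (∂/∂y)(w^2 + 3*y) dy = (3) dy, which multiplied by dx ∧ dw gives (-3) dx ∧ dy ∧ dw
  d(-x) includes (∂/∂x)(-x) dx = (-1) dx, which multiplied by dy ∧ dw gives (-1) dx ∧ dy ∧ dw
  d(2*w*z + y^2) includes (∂/∂y)(2*w*z + y^2) dy = (2*y) dy, which multiplied by dz ∧ dw gives (2*y) dy ∧ dz ∧ dw
Collecting like 3-forms: d(omega) = (3*x - 4) dx ∧ dy ∧ dw + (2*y) dy ∧ dz ∧ dw.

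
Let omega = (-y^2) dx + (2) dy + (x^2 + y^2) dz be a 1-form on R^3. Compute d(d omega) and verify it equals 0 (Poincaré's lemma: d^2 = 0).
d(d omega) = 0

Step 1: d omega = sum_{i<j} (∂f_j/∂x_i - ∂f_i/∂x_j) dx_i ∧ dx_j:
  coeff of dx ∧ dy: 2*y
  coeff of dx ∧ dz: 2*x
  coeff of dy ∧ dz: 2*y
Step 2: Apply d again to each 2-form coefficient. The only possible 3-form in R^3 is dx ∧ dy ∧ dz, with coefficient
  ∂(coeff of dy∧dz)/∂x - ∂(coeff of dx∧dz)/∂y + ∂(coeff of dx∧dy)/∂z
  = ∂/∂x (2*y) - ∂/∂y (2*x) + ∂/∂z (2*y).
Each of these terms simplifies to sums of mixed partials that cancel in pairs. The result is 0 (by equality of mixed partials for smooth functions — Schwarz / Clairaut).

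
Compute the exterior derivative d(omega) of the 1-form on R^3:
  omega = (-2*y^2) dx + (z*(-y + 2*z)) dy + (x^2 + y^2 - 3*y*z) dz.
d(omega) = (4*y) dx ∧ dy + (2*x) dx ∧ dz + (3*y - 7*z) dy ∧ dz

For a 1-form omega = sum_i f_i dx_i, the exterior derivative is
  d(omega) = sum_{i < j} (∂f_j/∂x_i - ∂f_i/∂x_j) dx_i ∧ dx_j.
  coefficient of dx ∧ dy: ∂f_2/∂x - ∂f_1/∂y = ∂(z*(-y + 2*z))/∂x - ∂(-2*y^2)/∂y = 4*y
  coefficient of dx ∧ dz: ∂f_3/∂x - ∂f_1/∂z = ∂(x^2 + y^2 - 3*y*z)/∂x - ∂(-2*y^2)/∂z = 2*x
  coefficient of dy ∧ dz: ∂f_3/∂y - ∂f_2/∂z = ∂(x^2 + y^2 - 3*y*z)/∂y - ∂(z*(-y + 2*z))/∂z = 3*y - 7*z
Assembling: d(omega) = (4*y) dx ∧ dy + (2*x) dx ∧ dz + (3*y - 7*z) dy ∧ dz.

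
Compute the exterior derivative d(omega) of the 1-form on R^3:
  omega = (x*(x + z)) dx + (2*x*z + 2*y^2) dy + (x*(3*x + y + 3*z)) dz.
d(omega) = (2*z) dx ∧ dy + (5*x + y + 3*z) dx ∧ dz + (-x) dy ∧ dz

For a 1-form omega = sum_i f_i dx_i, the exterior derivative is
  d(omega) = sum_{i < j} (∂f_j/∂x_i - ∂f_i/∂x_j) dx_i ∧ dx_j.
  coefficient of dx ∧ dy: ∂f_2/∂x - ∂f_1/∂y = ∂(2*x*z + 2*y^2)/∂x - ∂(x*(x + z))/∂y = 2*z
  coefficient of dx ∧ dz: ∂f_3/∂x - ∂f_1/∂z = ∂(x*(3*x + y + 3*z))/∂x - ∂(x*(x + z))/∂z = 5*x + y + 3*z
  coefficient of dy ∧ dz: ∂f_3/∂y - ∂f_2/∂z = ∂(x*(3*x + y + 3*z))/∂y - ∂(2*x*z + 2*y^2)/∂z = -x
Assembling: d(omega) = (2*z) dx ∧ dy + (5*x + y + 3*z) dx ∧ dz + (-x) dy ∧ dz.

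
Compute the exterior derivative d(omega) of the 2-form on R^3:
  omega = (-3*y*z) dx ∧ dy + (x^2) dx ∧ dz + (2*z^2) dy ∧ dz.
d(omega) = (-3*y) dx ∧ dy ∧ dz

For a 2-form omega = sum_{i<j} g_{ij} dx_i ∧ dx_j, the exterior derivative is
  d(omega) = sum_{i<j} d(g_{ij}) ∧ dx_i ∧ dx_j = sum_{i<j, k} (∂g_{ij}/∂x_k) dx_k ∧ dx_i ∧ dx_j.
Expand each term, using dx_k ∧ dx_i ∧ dx_j = sgn(permutation) dx_{(a)} ∧ dx_{(b)} ∧ dx_{(c)} with (a < b < c) sorted:
  d(-3*y*z) includes (∂/∂z)(-3*y*z) dz = (-3*y) dz, which multiplied by dx ∧ dy gives (-3*y) dx ∧ dy ∧ dz
Collecting like 3-forms: d(omega) = (-3*y) dx ∧ dy ∧ dz.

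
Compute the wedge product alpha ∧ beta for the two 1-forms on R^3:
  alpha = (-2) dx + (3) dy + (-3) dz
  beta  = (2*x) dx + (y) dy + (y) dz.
alpha ∧ beta = (-6*x - 2*y) dx ∧ dy + (6*x - 2*y) dx ∧ dz + (6*y) dy ∧ dz

Distribute the wedge, using dx_i ∧ dx_j = -dx_j ∧ dx_i and dx_i ∧ dx_i = 0. For each pair (i, j) with i < j, the coefficient of dx_i ∧ dx_j in alpha ∧ beta is (alpha_i * beta_j - alpha_j * beta_i). Collecting: alpha ∧ beta = (-6*x - 2*y) dx ∧ dy + (6*x - 2*y) dx ∧ dz + (6*y) dy ∧ dz.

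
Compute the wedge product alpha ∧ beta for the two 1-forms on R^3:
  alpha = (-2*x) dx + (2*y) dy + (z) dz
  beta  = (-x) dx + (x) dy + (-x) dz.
alpha ∧ beta = (2*x*(-x + y)) dx ∧ dy + (x*(2*x + z)) dx ∧ dz + (-x*(2*y + z)) dy ∧ dz

Distribute the wedge, using dx_i ∧ dx_j = -dx_j ∧ dx_i and dx_i ∧ dx_i = 0. For each pair (i, j) with i < j, the coefficient of dx_i ∧ dx_j in alpha ∧ beta is (alpha_i * beta_j - alpha_j * beta_i). Collecting: alpha ∧ beta = (2*x*(-x + y)) dx ∧ dy + (x*(2*x + z)) dx ∧ dz + (-x*(2*y + z)) dy ∧ dz.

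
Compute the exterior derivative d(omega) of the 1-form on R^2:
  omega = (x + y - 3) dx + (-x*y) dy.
d(omega) = (-y - 1) dx ∧ dy

For a 1-form omega = sum_i f_i dx_i, the exterior derivative is
  d(omega) = sum_{i < j} (∂f_j/∂x_i - ∂f_i/∂x_j) dx_i ∧ dx_j.
  coefficient of dx ∧ dy: ∂f_2/∂x - ∂f_1/∂y = ∂(-x*y)/∂x - ∂(x + y - 3)/∂y = -y - 1
Assembling: d(omega) = (-y - 1) dx ∧ dy.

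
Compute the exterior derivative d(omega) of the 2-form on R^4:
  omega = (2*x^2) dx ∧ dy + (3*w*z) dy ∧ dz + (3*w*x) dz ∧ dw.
d(omega) = (3*z) dy ∧ dz ∧ dw + (3*w) dx ∧ dz ∧ dw

For a 2-form omega = sum_{i<j} g_{ij} dx_i ∧ dx_j, the exterior derivative is
  d(omega) = sum_{i<j} d(g_{ij}) ∧ dx_i ∧ dx_j = sum_{i<j, k} (∂g_{ij}/∂x_k) dx_k ∧ dx_i ∧ dx_j.
Expand each term, using dx_k ∧ dx_i ∧ dx_j = sgn(permutation) dx_{(a)} ∧ dx_{(b)} ∧ dx_{(c)} with (a < b < c) sorted:
  d(3*w*z) includes (∂/∂w)(3*w*z) dw = (3*z) dw, which multiplied by dy ∧ dz gives (3*z) dy ∧ dz ∧ dw
  d(3*w*x) includes (∂/∂x)(3*w*x) dx = (3*w) dx, which multiplied by dz ∧ dw gives (3*w) dx ∧ dz ∧ dw
Collecting like 3-forms: d(omega) = (3*z) dy ∧ dz ∧ dw + (3*w) dx ∧ dz ∧ dw.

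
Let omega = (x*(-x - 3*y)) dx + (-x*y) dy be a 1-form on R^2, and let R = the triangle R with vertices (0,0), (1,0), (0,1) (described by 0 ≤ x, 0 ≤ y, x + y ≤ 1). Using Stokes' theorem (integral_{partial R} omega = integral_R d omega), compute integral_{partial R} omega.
integral_(partial R) omega = 1/3

Stokes: integral_partial_R omega = integral_R d omega with d omega = (∂Q/∂x - ∂P/∂y) dx ∧ dy.
  ∂Q/∂x = -y
  ∂P/∂y = -3*x
  integrand = ∂Q/∂x - ∂P/∂y = 3*x - y.
Integrating over R: integral_0^1 integral_0^{1-x} (3*x - y) dy dx = 1/3.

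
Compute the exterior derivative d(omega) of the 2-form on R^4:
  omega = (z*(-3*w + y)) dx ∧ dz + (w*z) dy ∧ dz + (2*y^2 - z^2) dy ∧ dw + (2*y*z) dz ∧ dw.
d(omega) = (-z) dx ∧ dy ∧ dz + (-3*z) dx ∧ dz ∧ dw + (5*z) dy ∧ dz ∧ dw

For a 2-form omega = sum_{i<j} g_{ij} dx_i ∧ dx_j, the exterior derivative is
  d(omega) = sum_{i<j} d(g_{ij}) ∧ dx_i ∧ dx_j = sum_{i<j, k} (∂g_{ij}/∂x_k) dx_k ∧ dx_i ∧ dx_j.
Expand each term, using dx_k ∧ dx_i ∧ dx_j = sgn(permutation) dx_{(a)} ∧ dx_{(b)} ∧ dx_{(c)} with (a < b < c) sorted:
  d(z*(-3*w + y)) includes (∂/∂y)(z*(-3*w + y)) dy = (z) dy, which multiplied by dx ∧ dz gives (-z) dx ∧ dy ∧ dz
  d(z*(-3*w + y)) includes (∂/∂w)(z*(-3*w + y)) dw = (-3*z) dw, which multiplied by dx ∧ dz gives (-3*z) dx ∧ dz ∧ dw
  d(w*z) includes (∂/∂w)(w*z) dw = (z) dw, which multiplied by dy ∧ dz gives (z) dy ∧ dz ∧ dw
  d(2*y^2 - z^2) includes (∂/∂z)(2*y^2 - z^2) dz = (-2*z) dz, which multiplied by dy ∧ dw gives (2*z) dy ∧ dz ∧ dw
  d(2*y*z) includes (∂/∂y)(2*y*z) dy = (2*z) dy, which multiplied by dz ∧ dw gives (2*z) dy ∧ dz ∧ dw
Collecting like 3-forms: d(omega) = (-z) dx ∧ dy ∧ dz + (-3*z) dx ∧ dz ∧ dw + (5*z) dy ∧ dz ∧ dw.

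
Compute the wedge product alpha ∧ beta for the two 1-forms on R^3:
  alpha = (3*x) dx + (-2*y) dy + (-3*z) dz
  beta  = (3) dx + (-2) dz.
alpha ∧ beta = (-6*x + 9*z) dx ∧ dz + (6*y) dx ∧ dy + (4*y) dy ∧ dz

Distribute the wedge, using dx_i ∧ dx_j = -dx_j ∧ dx_i and dx_i ∧ dx_i = 0. For each pair (i, j) with i < j, the coefficient of dx_i ∧ dx_j in alpha ∧ beta is (alpha_i * beta_j - alpha_j * beta_i). Collecting: alpha ∧ beta = (-6*x + 9*z) dx ∧ dz + (6*y) dx ∧ dy + (4*y) dy ∧ dz.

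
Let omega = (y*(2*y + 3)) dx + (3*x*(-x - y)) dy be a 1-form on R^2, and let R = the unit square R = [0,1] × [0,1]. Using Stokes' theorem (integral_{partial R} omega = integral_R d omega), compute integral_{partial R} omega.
integral_(partial R) omega = -19/2

Stokes: integral_partial_R omega = integral_R d omega with d omega = (∂Q/∂x - ∂P/∂y) dx ∧ dy.
  ∂Q/∂x = -6*x - 3*y
  ∂P/∂y = 4*y + 3
  integrand = ∂Q/∂x - ∂P/∂y = -6*x - 7*y - 3.
Integrating over R: integral_0^1 integral_0^1 (-6*x - 7*y - 3) dx dy = -19/2.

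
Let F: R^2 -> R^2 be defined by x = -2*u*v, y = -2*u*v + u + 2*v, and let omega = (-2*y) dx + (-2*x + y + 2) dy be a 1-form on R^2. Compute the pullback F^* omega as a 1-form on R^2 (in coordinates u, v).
F^* omega = (-12*u*v^2 + 4*u*v + u + 4*v^2 - 2*v + 2) du + (-12*u^2*v + 2*u^2 + 8*u*v - 2*u + 4*v + 4) dv

Using F^*(f dg) = (f ∘ F) d(g ∘ F), substitute each coordinate x_i by F_i(u, v) in f_i, and replace dx_i by d F_i = (∂F_i/∂u) du + (∂F_i/∂v) dv.
  For the x component: f_1(F) = 4*u*v - 2*u - 4*v; d F_1 = (-2*v) du + (-2*u) dv
  For the y component: f_2(F) = 2*u*v + u + 2*v + 2; d F_2 = (1 - 2*v) du + (2 - 2*u) dv
Combining and collecting du, dv coefficients:
  coeff of du: -12*u*v^2 + 4*u*v + u + 4*v^2 - 2*v + 2
  coeff of dv: -12*u^2*v + 2*u^2 + 8*u*v - 2*u + 4*v + 4
F^* omega = (-12*u*v^2 + 4*u*v + u + 4*v^2 - 2*v + 2) du + (-12*u^2*v + 2*u^2 + 8*u*v - 2*u + 4*v + 4) dv.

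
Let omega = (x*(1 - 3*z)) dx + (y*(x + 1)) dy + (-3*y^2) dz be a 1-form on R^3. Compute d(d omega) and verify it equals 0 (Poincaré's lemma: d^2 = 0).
d(d omega) = 0

Step 1: d omega = sum_{i<j} (∂f_j/∂x_i - ∂f_i/∂x_j) dx_i ∧ dx_j:
  coeff of dx ∧ dy: y
  coeff of dx ∧ dz: 3*x
  coeff of dy ∧ dz: -6*y
Step 2: Apply d again to each 2-form coefficient. The only possible 3-form in R^3 is dx ∧ dy ∧ dz, with coefficient
  ∂(coeff of dy∧dz)/∂x - ∂(coeff of dx∧dz)/∂y + ∂(coeff of dx∧dy)/∂z
  = ∂/∂x (-6*y) - ∂/∂y (3*x) + ∂/∂z (y).
Each of these terms simplifies to sums of mixed partials that cancel in pairs. The result is 0 (by equality of mixed partials for smooth functions — Schwarz / Clairaut).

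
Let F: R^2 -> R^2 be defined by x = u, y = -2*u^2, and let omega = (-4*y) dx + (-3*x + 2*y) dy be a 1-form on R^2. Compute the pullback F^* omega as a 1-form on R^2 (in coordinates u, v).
F^* omega = (u^2*(16*u + 20)) du

Using F^*(f dg) = (f ∘ F) d(g ∘ F), substitute each coordinate x_i by F_i(u, v) in f_i, and replace dx_i by d F_i = (∂F_i/∂u) du + (∂F_i/∂v) dv.
  For the x component: f_1(F) = 8*u^2; d F_1 = (1) du + (0) dv
  For the y component: f_2(F) = u*(-4*u - 3); d F_2 = (-4*u) du + (0) dv
Combining and collecting du, dv coefficients:
  coeff of du: u^2*(16*u + 20)
  coeff of dv: 0
F^* omega = (u^2*(16*u + 20)) du.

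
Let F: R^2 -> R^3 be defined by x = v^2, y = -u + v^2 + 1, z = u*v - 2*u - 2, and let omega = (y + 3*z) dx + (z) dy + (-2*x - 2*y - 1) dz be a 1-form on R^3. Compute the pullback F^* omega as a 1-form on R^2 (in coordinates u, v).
F^* omega = (u*v - 2*u - 4*v^3 + 8*v^2 - 3*v + 8) du + (2*u^2 + 4*u*v^2 - 18*u*v - 3*u + 2*v^3 - 14*v) dv

Using F^*(f dg) = (f ∘ F) d(g ∘ F), substitute each coordinate x_i by F_i(u, v) in f_i, and replace dx_i by d F_i = (∂F_i/∂u) du + (∂F_i/∂v) dv.
  For the x component: f_1(F) = 3*u*v - 7*u + v^2 - 5; d F_1 = (0) du + (2*v) dv
  For the y component: f_2(F) = u*v - 2*u - 2; d F_2 = (-1) du + (2*v) dv
  For the z component: f_3(F) = 2*u - 4*v^2 - 3; d F_3 = (v - 2) du + (u) dv
Combining and collecting du, dv coefficients:
  coeff of du: u*v - 2*u - 4*v^3 + 8*v^2 - 3*v + 8
  coeff of dv: 2*u^2 + 4*u*v^2 - 18*u*v - 3*u + 2*v^3 - 14*v
F^* omega = (u*v - 2*u - 4*v^3 + 8*v^2 - 3*v + 8) du + (2*u^2 + 4*u*v^2 - 18*u*v - 3*u + 2*v^3 - 14*v) dv.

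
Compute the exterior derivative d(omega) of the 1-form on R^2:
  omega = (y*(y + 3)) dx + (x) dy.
d(omega) = (-2*y - 2) dx ∧ dy

For a 1-form omega = sum_i f_i dx_i, the exterior derivative is
  d(omega) = sum_{i < j} (∂f_j/∂x_i - ∂f_i/∂x_j) dx_i ∧ dx_j.
  coefficient of dx ∧ dy: ∂f_2/∂x - ∂f_1/∂y = ∂(x)/∂x - ∂(y*(y + 3))/∂y = -2*y - 2
Assembling: d(omega) = (-2*y - 2) dx ∧ dy.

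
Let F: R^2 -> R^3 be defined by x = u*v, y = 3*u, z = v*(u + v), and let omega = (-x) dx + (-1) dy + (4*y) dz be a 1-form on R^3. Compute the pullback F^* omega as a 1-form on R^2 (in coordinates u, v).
F^* omega = (-u*v^2 + 12*u*v - 3) du + (u*(-u*v + 12*u + 24*v)) dv

Using F^*(f dg) = (f ∘ F) d(g ∘ F), substitute each coordinate x_i by F_i(u, v) in f_i, and replace dx_i by d F_i = (∂F_i/∂u) du + (∂F_i/∂v) dv.
  For the x component: f_1(F) = -u*v; d F_1 = (v) du + (u) dv
  For the y component: f_2(F) = -1; d F_2 = (3) du + (0) dv
  For the z component: f_3(F) = 12*u; d F_3 = (v) du + (u + 2*v) dv
Combining and collecting du, dv coefficients:
  coeff of du: -u*v^2 + 12*u*v - 3
  coeff of dv: u*(-u*v + 12*u + 24*v)
F^* omega = (-u*v^2 + 12*u*v - 3) du + (u*(-u*v + 12*u + 24*v)) dv.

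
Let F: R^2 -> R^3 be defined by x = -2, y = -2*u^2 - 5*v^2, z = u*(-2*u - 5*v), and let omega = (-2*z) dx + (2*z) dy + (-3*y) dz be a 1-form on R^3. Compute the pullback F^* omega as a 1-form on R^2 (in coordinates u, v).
F^* omega = (-8*u^3 + 10*u^2*v - 60*u*v^2 - 75*v^3) du + (5*u*(-6*u^2 + 8*u*v + 5*v^2)) dv

Using F^*(f dg) = (f ∘ F) d(g ∘ F), substitute each coordinate x_i by F_i(u, v) in f_i, and replace dx_i by d F_i = (∂F_i/∂u) du + (∂F_i/∂v) dv.
  For the x component: f_1(F) = 2*u*(2*u + 5*v); d F_1 = (0) du + (0) dv
  For the y component: f_2(F) = 2*u*(-2*u - 5*v); d F_2 = (-4*u) du + (-10*v) dv
  For the z component: f_3(F) = 6*u^2 + 15*v^2; d F_3 = (-4*u - 5*v) du + (-5*u) dv
Combining and collecting du, dv coefficients:
  coeff of du: -8*u^3 + 10*u^2*v - 60*u*v^2 - 75*v^3
  coeff of dv: 5*u*(-6*u^2 + 8*u*v + 5*v^2)
F^* omega = (-8*u^3 + 10*u^2*v - 60*u*v^2 - 75*v^3) du + (5*u*(-6*u^2 + 8*u*v + 5*v^2)) dv.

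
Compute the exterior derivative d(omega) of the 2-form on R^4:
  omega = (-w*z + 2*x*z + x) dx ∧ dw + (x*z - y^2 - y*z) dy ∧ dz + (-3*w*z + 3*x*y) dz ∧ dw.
d(omega) = (w - 2*x + 3*y) dx ∧ dz ∧ dw + (z) dx ∧ dy ∧ dz + (3*x) dy ∧ dz ∧ dw

For a 2-form omega = sum_{i<j} g_{ij} dx_i ∧ dx_j, the exterior derivative is
  d(omega) = sum_{i<j} d(g_{ij}) ∧ dx_i ∧ dx_j = sum_{i<j, k} (∂g_{ij}/∂x_k) dx_k ∧ dx_i ∧ dx_j.
Expand each term, using dx_k ∧ dx_i ∧ dx_j = sgn(permutation) dx_{(a)} ∧ dx_{(b)} ∧ dx_{(c)} with (a < b < c) sorted:
  d(-w*z + 2*x*z + x) includes (∂/∂z)(-w*z + 2*x*z + x) dz = (-w + 2*x) dz, which multiplied by dx ∧ dw gives (w - 2*x) dx ∧ dz ∧ dw
  d(x*z - y^2 - y*z) includes (∂/∂x)(x*z - y^2 - y*z) dx = (z) dx, which multiplied by dy ∧ dz gives (z) dx ∧ dy ∧ dz
  d(-3*w*z + 3*x*y) includes (∂/∂x)(-3*w*z + 3*x*y) dx = (3*y) dx, which multiplied by dz ∧ dw gives (3*y) dx ∧ dz ∧ dw
  d(-3*w*z + 3*x*y) includes (∂/∂y)(-3*w*z + 3*x*y) dy = (3*x) dy, which multiplied by dz ∧ dw gives (3*x) dy ∧ dz ∧ dw
Collecting like 3-forms: d(omega) = (w - 2*x + 3*y) dx ∧ dz ∧ dw + (z) dx ∧ dy ∧ dz + (3*x) dy ∧ dz ∧ dw.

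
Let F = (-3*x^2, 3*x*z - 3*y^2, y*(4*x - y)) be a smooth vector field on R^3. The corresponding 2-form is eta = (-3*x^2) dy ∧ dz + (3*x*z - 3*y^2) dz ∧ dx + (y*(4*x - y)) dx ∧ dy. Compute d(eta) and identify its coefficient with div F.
d(eta) = (-6*x - 6*y) dx ∧ dy ∧ dz; div F = -6*x - 6*y

For a 2-form in R^3 of the form above, applying d gives a 3-form with coefficient ∂P/∂x + ∂Q/∂y + ∂R/∂z:
  ∂P/∂x = -6*x
  ∂Q/∂y = -6*y
  ∂R/∂z = 0
Sum = -6*x - 6*y, which is exactly div F.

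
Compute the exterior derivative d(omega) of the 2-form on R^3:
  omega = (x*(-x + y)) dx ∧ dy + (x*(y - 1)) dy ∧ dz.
d(omega) = (y - 1) dx ∧ dy ∧ dz

For a 2-form omega = sum_{i<j} g_{ij} dx_i ∧ dx_j, the exterior derivative is
  d(omega) = sum_{i<j} d(g_{ij}) ∧ dx_i ∧ dx_j = sum_{i<j, k} (∂g_{ij}/∂x_k) dx_k ∧ dx_i ∧ dx_j.
Expand each term, using dx_k ∧ dx_i ∧ dx_j = sgn(permutation) dx_{(a)} ∧ dx_{(b)} ∧ dx_{(c)} with (a < b < c) sorted:
  d(x*(y - 1)) includes (∂/∂x)(x*(y - 1)) dx = (y - 1) dx, which multiplied by dy ∧ dz gives (y - 1) dx ∧ dy ∧ dz
Collecting like 3-forms: d(omega) = (y - 1) dx ∧ dy ∧ dz.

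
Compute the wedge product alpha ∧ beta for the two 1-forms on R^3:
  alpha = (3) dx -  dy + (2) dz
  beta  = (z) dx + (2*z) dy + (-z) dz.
alpha ∧ beta = (7*z) dx ∧ dy + (-5*z) dx ∧ dz + (-3*z) dy ∧ dz

Distribute the wedge, using dx_i ∧ dx_j = -dx_j ∧ dx_i and dx_i ∧ dx_i = 0. For each pair (i, j) with i < j, the coefficient of dx_i ∧ dx_j in alpha ∧ beta is (alpha_i * beta_j - alpha_j * beta_i). Collecting: alpha ∧ beta = (7*z) dx ∧ dy + (-5*z) dx ∧ dz + (-3*z) dy ∧ dz.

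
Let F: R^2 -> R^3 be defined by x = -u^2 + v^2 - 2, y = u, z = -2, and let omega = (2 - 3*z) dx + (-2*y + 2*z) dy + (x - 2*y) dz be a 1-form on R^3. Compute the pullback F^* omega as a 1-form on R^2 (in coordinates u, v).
F^* omega = (-18*u - 4) du + (16*v) dv

Using F^*(f dg) = (f ∘ F) d(g ∘ F), substitute each coordinate x_i by F_i(u, v) in f_i, and replace dx_i by d F_i = (∂F_i/∂u) du + (∂F_i/∂v) dv.
  For the x component: f_1(F) = 8; d F_1 = (-2*u) du + (2*v) dv
  For the y component: f_2(F) = -2*u - 4; d F_2 = (1) du + (0) dv
  For the z component: f_3(F) = -u^2 - 2*u + v^2 - 2; d F_3 = (0) du + (0) dv
Combining and collecting du, dv coefficients:
  coeff of du: -18*u - 4
  coeff of dv: 16*v
F^* omega = (-18*u - 4) du + (16*v) dv.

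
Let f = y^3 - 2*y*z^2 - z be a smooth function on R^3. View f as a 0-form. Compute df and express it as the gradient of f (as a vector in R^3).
df = (0) dx + (3*y^2 - 2*z^2) dy + (-4*y*z - 1) dz; grad f = (0, 3*y^2 - 2*z^2, -4*y*z - 1)

For a 0-form f, d f = (∂f/∂x) dx + (∂f/∂y) dy + (∂f/∂z) dz. The components of the vector representation are exactly the entries of grad f in Cartesian coordinates:
  ∂f/∂x = 0
  ∂f/∂y = 3*y^2 - 2*z^2
  ∂f/∂z = -4*y*z - 1.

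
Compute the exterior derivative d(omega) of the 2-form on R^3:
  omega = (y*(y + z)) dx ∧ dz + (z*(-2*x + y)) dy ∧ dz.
d(omega) = (-2*y - 3*z) dx ∧ dy ∧ dz

For a 2-form omega = sum_{i<j} g_{ij} dx_i ∧ dx_j, the exterior derivative is
  d(omega) = sum_{i<j} d(g_{ij}) ∧ dx_i ∧ dx_j = sum_{i<j, k} (∂g_{ij}/∂x_k) dx_k ∧ dx_i ∧ dx_j.
Expand each term, using dx_k ∧ dx_i ∧ dx_j = sgn(permutation) dx_{(a)} ∧ dx_{(b)} ∧ dx_{(c)} with (a < b < c) sorted:
  d(y*(y + z)) includes (∂/∂y)(y*(y + z)) dy = (2*y + z) dy, which multiplied by dx ∧ dz gives (-2*y - z) dx ∧ dy ∧ dz
  d(z*(-2*x + y)) includes (∂/∂x)(z*(-2*x + y)) dx = (-2*z) dx, which multiplied by dy ∧ dz gives (-2*z) dx ∧ dy ∧ dz
Collecting like 3-forms: d(omega) = (-2*y - 3*z) dx ∧ dy ∧ dz.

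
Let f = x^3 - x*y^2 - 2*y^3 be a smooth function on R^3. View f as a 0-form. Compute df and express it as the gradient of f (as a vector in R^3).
df = (3*x^2 - y^2) dx + (2*y*(-x - 3*y)) dy + (0) dz; grad f = (3*x^2 - y^2, 2*y*(-x - 3*y), 0)

For a 0-form f, d f = (∂f/∂x) dx + (∂f/∂y) dy + (∂f/∂z) dz. The components of the vector representation are exactly the entries of grad f in Cartesian coordinates:
  ∂f/∂x = 3*x^2 - y^2
  ∂f/∂y = 2*y*(-x - 3*y)
  ∂f/∂z = 0.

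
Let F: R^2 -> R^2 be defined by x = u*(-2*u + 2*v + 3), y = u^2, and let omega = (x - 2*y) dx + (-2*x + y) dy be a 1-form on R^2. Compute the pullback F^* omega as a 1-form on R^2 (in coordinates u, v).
F^* omega = (u*(26*u^2 - 24*u*v - 36*u + 4*v^2 + 12*v + 9)) du + (u^2*(-8*u + 4*v + 6)) dv

Using F^*(f dg) = (f ∘ F) d(g ∘ F), substitute each coordinate x_i by F_i(u, v) in f_i, and replace dx_i by d F_i = (∂F_i/∂u) du + (∂F_i/∂v) dv.
  For the x component: f_1(F) = u*(-4*u + 2*v + 3); d F_1 = (-4*u + 2*v + 3) du + (2*u) dv
  For the y component: f_2(F) = u*(5*u - 4*v - 6); d F_2 = (2*u) du + (0) dv
Combining and collecting du, dv coefficients:
  coeff of du: u*(26*u^2 - 24*u*v - 36*u + 4*v^2 + 12*v + 9)
  coeff of dv: u^2*(-8*u + 4*v + 6)
F^* omega = (u*(26*u^2 - 24*u*v - 36*u + 4*v^2 + 12*v + 9)) du + (u^2*(-8*u + 4*v + 6)) dv.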